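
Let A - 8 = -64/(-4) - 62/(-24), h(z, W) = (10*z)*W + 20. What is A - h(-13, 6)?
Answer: 9439/12 ≈ 786.58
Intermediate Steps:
h(z, W) = 20 + 10*W*z (h(z, W) = 10*W*z + 20 = 20 + 10*W*z)
A = 319/12 (A = 8 + (-64/(-4) - 62/(-24)) = 8 + (-64*(-¼) - 62*(-1/24)) = 8 + (16 + 31/12) = 8 + 223/12 = 319/12 ≈ 26.583)
A - h(-13, 6) = 319/12 - (20 + 10*6*(-13)) = 319/12 - (20 - 780) = 319/12 - 1*(-760) = 319/12 + 760 = 9439/12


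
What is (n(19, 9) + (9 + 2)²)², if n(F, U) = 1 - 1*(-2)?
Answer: 15376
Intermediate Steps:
n(F, U) = 3 (n(F, U) = 1 + 2 = 3)
(n(19, 9) + (9 + 2)²)² = (3 + (9 + 2)²)² = (3 + 11²)² = (3 + 121)² = 124² = 15376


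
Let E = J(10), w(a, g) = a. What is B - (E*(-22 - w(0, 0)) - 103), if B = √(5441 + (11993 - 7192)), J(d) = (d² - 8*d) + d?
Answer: 763 + 3*√1138 ≈ 864.20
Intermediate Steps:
J(d) = d² - 7*d
E = 30 (E = 10*(-7 + 10) = 10*3 = 30)
B = 3*√1138 (B = √(5441 + 4801) = √10242 = 3*√1138 ≈ 101.20)
B - (E*(-22 - w(0, 0)) - 103) = 3*√1138 - (30*(-22 - 1*0) - 103) = 3*√1138 - (30*(-22 + 0) - 103) = 3*√1138 - (30*(-22) - 103) = 3*√1138 - (-660 - 103) = 3*√1138 - 1*(-763) = 3*√1138 + 763 = 763 + 3*√1138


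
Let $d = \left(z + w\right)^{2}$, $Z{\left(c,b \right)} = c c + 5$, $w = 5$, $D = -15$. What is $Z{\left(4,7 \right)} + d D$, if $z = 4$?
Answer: $-1194$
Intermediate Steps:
$Z{\left(c,b \right)} = 5 + c^{2}$ ($Z{\left(c,b \right)} = c^{2} + 5 = 5 + c^{2}$)
$d = 81$ ($d = \left(4 + 5\right)^{2} = 9^{2} = 81$)
$Z{\left(4,7 \right)} + d D = \left(5 + 4^{2}\right) + 81 \left(-15\right) = \left(5 + 16\right) - 1215 = 21 - 1215 = -1194$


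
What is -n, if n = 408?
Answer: -408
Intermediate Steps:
-n = -1*408 = -408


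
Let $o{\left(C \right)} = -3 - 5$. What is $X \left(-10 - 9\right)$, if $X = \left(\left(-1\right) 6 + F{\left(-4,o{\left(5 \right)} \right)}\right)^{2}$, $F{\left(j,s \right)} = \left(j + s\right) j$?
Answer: $-33516$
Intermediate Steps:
$o{\left(C \right)} = -8$ ($o{\left(C \right)} = -3 - 5 = -8$)
$F{\left(j,s \right)} = j \left(j + s\right)$
$X = 1764$ ($X = \left(\left(-1\right) 6 - 4 \left(-4 - 8\right)\right)^{2} = \left(-6 - -48\right)^{2} = \left(-6 + 48\right)^{2} = 42^{2} = 1764$)
$X \left(-10 - 9\right) = 1764 \left(-10 - 9\right) = 1764 \left(-19\right) = -33516$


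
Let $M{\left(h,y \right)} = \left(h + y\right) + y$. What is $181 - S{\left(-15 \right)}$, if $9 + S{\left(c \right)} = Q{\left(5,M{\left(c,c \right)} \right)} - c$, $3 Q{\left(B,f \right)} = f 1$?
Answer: $190$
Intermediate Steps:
$M{\left(h,y \right)} = h + 2 y$
$Q{\left(B,f \right)} = \frac{f}{3}$ ($Q{\left(B,f \right)} = \frac{f 1}{3} = \frac{f}{3}$)
$S{\left(c \right)} = -9$ ($S{\left(c \right)} = -9 - \left(c - \frac{c + 2 c}{3}\right) = -9 - \left(c - 1 c\right) = -9 + \left(c - c\right) = -9 + 0 = -9$)
$181 - S{\left(-15 \right)} = 181 - -9 = 181 + 9 = 190$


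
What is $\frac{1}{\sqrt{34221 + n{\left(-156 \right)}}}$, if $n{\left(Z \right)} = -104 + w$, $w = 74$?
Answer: $\frac{\sqrt{3799}}{11397} \approx 0.0054081$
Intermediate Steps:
$n{\left(Z \right)} = -30$ ($n{\left(Z \right)} = -104 + 74 = -30$)
$\frac{1}{\sqrt{34221 + n{\left(-156 \right)}}} = \frac{1}{\sqrt{34221 - 30}} = \frac{1}{\sqrt{34191}} = \frac{1}{3 \sqrt{3799}} = \frac{\sqrt{3799}}{11397}$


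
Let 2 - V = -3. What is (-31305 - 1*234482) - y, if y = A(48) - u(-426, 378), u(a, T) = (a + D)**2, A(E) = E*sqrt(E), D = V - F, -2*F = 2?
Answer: -89387 - 192*sqrt(3) ≈ -89720.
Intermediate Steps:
V = 5 (V = 2 - 1*(-3) = 2 + 3 = 5)
F = -1 (F = -1/2*2 = -1)
D = 6 (D = 5 - 1*(-1) = 5 + 1 = 6)
A(E) = E**(3/2)
u(a, T) = (6 + a)**2 (u(a, T) = (a + 6)**2 = (6 + a)**2)
y = -176400 + 192*sqrt(3) (y = 48**(3/2) - (6 - 426)**2 = 192*sqrt(3) - 1*(-420)**2 = 192*sqrt(3) - 1*176400 = 192*sqrt(3) - 176400 = -176400 + 192*sqrt(3) ≈ -1.7607e+5)
(-31305 - 1*234482) - y = (-31305 - 1*234482) - (-176400 + 192*sqrt(3)) = (-31305 - 234482) + (176400 - 192*sqrt(3)) = -265787 + (176400 - 192*sqrt(3)) = -89387 - 192*sqrt(3)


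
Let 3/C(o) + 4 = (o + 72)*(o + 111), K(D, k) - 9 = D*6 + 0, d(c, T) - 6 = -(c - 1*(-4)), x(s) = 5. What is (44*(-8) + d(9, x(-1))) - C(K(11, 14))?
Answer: -9814345/27338 ≈ -359.00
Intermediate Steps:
d(c, T) = 2 - c (d(c, T) = 6 - (c - 1*(-4)) = 6 - (c + 4) = 6 - (4 + c) = 6 + (-4 - c) = 2 - c)
K(D, k) = 9 + 6*D (K(D, k) = 9 + (D*6 + 0) = 9 + (6*D + 0) = 9 + 6*D)
C(o) = 3/(-4 + (72 + o)*(111 + o)) (C(o) = 3/(-4 + (o + 72)*(o + 111)) = 3/(-4 + (72 + o)*(111 + o)))
(44*(-8) + d(9, x(-1))) - C(K(11, 14)) = (44*(-8) + (2 - 1*9)) - 3/(7988 + (9 + 6*11)**2 + 183*(9 + 6*11)) = (-352 + (2 - 9)) - 3/(7988 + (9 + 66)**2 + 183*(9 + 66)) = (-352 - 7) - 3/(7988 + 75**2 + 183*75) = -359 - 3/(7988 + 5625 + 13725) = -359 - 3/27338 = -9814345/27338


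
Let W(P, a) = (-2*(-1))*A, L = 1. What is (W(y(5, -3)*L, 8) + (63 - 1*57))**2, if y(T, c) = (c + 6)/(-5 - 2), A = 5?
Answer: 256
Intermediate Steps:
y(T, c) = -6/7 - c/7 (y(T, c) = (6 + c)/(-7) = (6 + c)*(-1/7) = -6/7 - c/7)
W(P, a) = 10 (W(P, a) = -2*(-1)*5 = 2*5 = 10)
(W(y(5, -3)*L, 8) + (63 - 1*57))**2 = (10 + (63 - 1*57))**2 = (10 + (63 - 57))**2 = (10 + 6)**2 = 16**2 = 256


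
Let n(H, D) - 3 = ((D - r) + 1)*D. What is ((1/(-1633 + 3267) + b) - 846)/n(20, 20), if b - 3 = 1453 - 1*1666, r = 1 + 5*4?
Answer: -1725503/4902 ≈ -352.00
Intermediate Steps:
r = 21 (r = 1 + 20 = 21)
b = -210 (b = 3 + (1453 - 1*1666) = 3 + (1453 - 1666) = 3 - 213 = -210)
n(H, D) = 3 + D*(-20 + D) (n(H, D) = 3 + ((D - 1*21) + 1)*D = 3 + ((D - 21) + 1)*D = 3 + ((-21 + D) + 1)*D = 3 + (-20 + D)*D = 3 + D*(-20 + D))
((1/(-1633 + 3267) + b) - 846)/n(20, 20) = ((1/(-1633 + 3267) - 210) - 846)/(3 + 20**2 - 20*20) = ((1/1634 - 210) - 846)/(3 + 400 - 400) = ((1/1634 - 210) - 846)/3 = (-343139/1634 - 846)*(1/3) = -1725503/1634*1/3 = -1725503/4902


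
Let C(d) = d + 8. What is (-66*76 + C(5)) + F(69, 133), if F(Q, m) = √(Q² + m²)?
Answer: -5003 + 5*√898 ≈ -4853.2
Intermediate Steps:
C(d) = 8 + d
(-66*76 + C(5)) + F(69, 133) = (-66*76 + (8 + 5)) + √(69² + 133²) = (-5016 + 13) + √(4761 + 17689) = -5003 + √22450 = -5003 + 5*√898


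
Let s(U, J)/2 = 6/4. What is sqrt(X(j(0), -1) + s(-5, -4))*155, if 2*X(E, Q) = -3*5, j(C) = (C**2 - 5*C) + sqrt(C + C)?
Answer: 465*I*sqrt(2)/2 ≈ 328.8*I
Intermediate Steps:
j(C) = C**2 - 5*C + sqrt(2)*sqrt(C) (j(C) = (C**2 - 5*C) + sqrt(2*C) = (C**2 - 5*C) + sqrt(2)*sqrt(C) = C**2 - 5*C + sqrt(2)*sqrt(C))
s(U, J) = 3 (s(U, J) = 2*(6/4) = 2*(6*(1/4)) = 2*(3/2) = 3)
X(E, Q) = -15/2 (X(E, Q) = (-3*5)/2 = (1/2)*(-15) = -15/2)
sqrt(X(j(0), -1) + s(-5, -4))*155 = sqrt(-15/2 + 3)*155 = sqrt(-9/2)*155 = (3*I*sqrt(2)/2)*155 = 465*I*sqrt(2)/2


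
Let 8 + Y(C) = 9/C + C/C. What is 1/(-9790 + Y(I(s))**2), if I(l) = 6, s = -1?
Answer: -4/39039 ≈ -0.00010246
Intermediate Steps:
Y(C) = -7 + 9/C (Y(C) = -8 + (9/C + C/C) = -8 + (9/C + 1) = -8 + (1 + 9/C) = -7 + 9/C)
1/(-9790 + Y(I(s))**2) = 1/(-9790 + (-7 + 9/6)**2) = 1/(-9790 + (-7 + 9*(1/6))**2) = 1/(-9790 + (-7 + 3/2)**2) = 1/(-9790 + (-11/2)**2) = 1/(-9790 + 121/4) = 1/(-39039/4) = -4/39039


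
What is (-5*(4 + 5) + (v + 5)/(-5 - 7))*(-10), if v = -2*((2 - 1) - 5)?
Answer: 2765/6 ≈ 460.83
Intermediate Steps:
v = 8 (v = -2*(1 - 5) = -2*(-4) = 8)
(-5*(4 + 5) + (v + 5)/(-5 - 7))*(-10) = (-5*(4 + 5) + (8 + 5)/(-5 - 7))*(-10) = (-5*9 + 13/(-12))*(-10) = (-45 + 13*(-1/12))*(-10) = (-45 - 13/12)*(-10) = -553/12*(-10) = 2765/6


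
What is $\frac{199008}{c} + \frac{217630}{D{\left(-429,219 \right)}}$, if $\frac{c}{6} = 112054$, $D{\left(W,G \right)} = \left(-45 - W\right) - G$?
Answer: $\frac{2439178474}{1848891} \approx 1319.3$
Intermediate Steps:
$D{\left(W,G \right)} = -45 - G - W$
$c = 672324$ ($c = 6 \cdot 112054 = 672324$)
$\frac{199008}{c} + \frac{217630}{D{\left(-429,219 \right)}} = \frac{199008}{672324} + \frac{217630}{-45 - 219 - -429} = 199008 \cdot \frac{1}{672324} + \frac{217630}{-45 - 219 + 429} = \frac{16584}{56027} + \frac{217630}{165} = \frac{16584}{56027} + 217630 \cdot \frac{1}{165} = \frac{16584}{56027} + \frac{43526}{33} = \frac{2439178474}{1848891}$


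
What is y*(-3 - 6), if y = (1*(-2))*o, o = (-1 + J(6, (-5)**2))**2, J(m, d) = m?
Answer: 450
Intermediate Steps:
o = 25 (o = (-1 + 6)**2 = 5**2 = 25)
y = -50 (y = (1*(-2))*25 = -2*25 = -50)
y*(-3 - 6) = -50*(-3 - 6) = -50*(-9) = 450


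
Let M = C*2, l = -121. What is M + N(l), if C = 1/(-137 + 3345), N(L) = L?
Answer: -194083/1604 ≈ -121.00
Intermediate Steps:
C = 1/3208 ≈ 0.00031172
M = 1/1604 (M = (1/3208)*2 = 1/1604 ≈ 0.00062344)
M + N(l) = 1/1604 - 121 = -194083/1604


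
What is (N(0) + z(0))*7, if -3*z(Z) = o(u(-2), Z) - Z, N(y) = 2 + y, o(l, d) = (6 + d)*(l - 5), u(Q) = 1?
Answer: 70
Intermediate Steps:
o(l, d) = (-5 + l)*(6 + d) (o(l, d) = (6 + d)*(-5 + l) = (-5 + l)*(6 + d))
z(Z) = 8 + 5*Z/3 (z(Z) = -((-30 - 5*Z + 6*1 + Z*1) - Z)/3 = -((-30 - 5*Z + 6 + Z) - Z)/3 = -((-24 - 4*Z) - Z)/3 = -(-24 - 5*Z)/3 = 8 + 5*Z/3)
(N(0) + z(0))*7 = ((2 + 0) + (8 + (5/3)*0))*7 = (2 + (8 + 0))*7 = (2 + 8)*7 = 10*7 = 70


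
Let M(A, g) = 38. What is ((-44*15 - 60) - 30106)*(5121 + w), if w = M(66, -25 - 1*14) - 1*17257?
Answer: 372932948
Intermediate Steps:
w = -17219 (w = 38 - 1*17257 = 38 - 17257 = -17219)
((-44*15 - 60) - 30106)*(5121 + w) = ((-44*15 - 60) - 30106)*(5121 - 17219) = ((-660 - 60) - 30106)*(-12098) = (-720 - 30106)*(-12098) = -30826*(-12098) = 372932948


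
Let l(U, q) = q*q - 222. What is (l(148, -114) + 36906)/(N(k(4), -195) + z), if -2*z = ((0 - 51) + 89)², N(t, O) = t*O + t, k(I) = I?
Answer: -24840/749 ≈ -33.164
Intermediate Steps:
l(U, q) = -222 + q² (l(U, q) = q² - 222 = -222 + q²)
N(t, O) = t + O*t (N(t, O) = O*t + t = t + O*t)
z = -722 (z = -((0 - 51) + 89)²/2 = -(-51 + 89)²/2 = -½*38² = -½*1444 = -722)
(l(148, -114) + 36906)/(N(k(4), -195) + z) = ((-222 + (-114)²) + 36906)/(4*(1 - 195) - 722) = ((-222 + 12996) + 36906)/(4*(-194) - 722) = (12774 + 36906)/(-776 - 722) = 49680/(-1498) = 49680*(-1/1498) = -24840/749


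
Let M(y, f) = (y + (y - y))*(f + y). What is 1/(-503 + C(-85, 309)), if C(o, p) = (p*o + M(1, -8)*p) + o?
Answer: -1/29016 ≈ -3.4464e-5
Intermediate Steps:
M(y, f) = y*(f + y) (M(y, f) = (y + 0)*(f + y) = y*(f + y))
C(o, p) = o - 7*p + o*p (C(o, p) = (p*o + (1*(-8 + 1))*p) + o = (o*p + (1*(-7))*p) + o = (o*p - 7*p) + o = (-7*p + o*p) + o = o - 7*p + o*p)
1/(-503 + C(-85, 309)) = 1/(-503 + (-85 - 7*309 - 85*309)) = 1/(-503 + (-85 - 2163 - 26265)) = 1/(-503 - 28513) = 1/(-29016) = -1/29016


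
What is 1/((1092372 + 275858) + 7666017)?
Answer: 1/9034247 ≈ 1.1069e-7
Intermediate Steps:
1/((1092372 + 275858) + 7666017) = 1/(1368230 + 7666017) = 1/9034247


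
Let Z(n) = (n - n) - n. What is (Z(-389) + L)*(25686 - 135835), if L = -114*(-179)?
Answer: -2290548455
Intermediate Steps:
L = 20406
Z(n) = -n (Z(n) = 0 - n = -n)
(Z(-389) + L)*(25686 - 135835) = (-1*(-389) + 20406)*(25686 - 135835) = (389 + 20406)*(-110149) = 20795*(-110149) = -2290548455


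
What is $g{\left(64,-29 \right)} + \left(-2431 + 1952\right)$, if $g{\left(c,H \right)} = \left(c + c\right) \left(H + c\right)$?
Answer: $4001$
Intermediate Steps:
$g{\left(c,H \right)} = 2 c \left(H + c\right)$
$g{\left(64,-29 \right)} + \left(-2431 + 1952\right) = 2 \cdot 64 \left(-29 + 64\right) + \left(-2431 + 1952\right) = 2 \cdot 64 \cdot 35 - 479 = 4480 - 479 = 4001$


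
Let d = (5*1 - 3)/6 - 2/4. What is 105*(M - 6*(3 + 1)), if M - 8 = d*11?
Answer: -3745/2 ≈ -1872.5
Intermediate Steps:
d = -⅙ (d = (5 - 3)*(⅙) - 2*¼ = 2*(⅙) - ½ = ⅓ - ½ = -⅙ ≈ -0.16667)
M = 37/6 (M = 8 - ⅙*11 = 8 - 11/6 = 37/6 ≈ 6.1667)
105*(M - 6*(3 + 1)) = 105*(37/6 - 6*(3 + 1)) = 105*(37/6 - 6*4) = 105*(37/6 - 24) = 105*(-107/6) = -3745/2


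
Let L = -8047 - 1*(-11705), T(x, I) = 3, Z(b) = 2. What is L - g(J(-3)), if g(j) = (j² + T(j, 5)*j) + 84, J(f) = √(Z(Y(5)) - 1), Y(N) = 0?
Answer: 3570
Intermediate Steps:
J(f) = 1 (J(f) = √(2 - 1) = √1 = 1)
g(j) = 84 + j² + 3*j (g(j) = (j² + 3*j) + 84 = 84 + j² + 3*j)
L = 3658 (L = -8047 + 11705 = 3658)
L - g(J(-3)) = 3658 - (84 + 1² + 3*1) = 3658 - (84 + 1 + 3) = 3658 - 1*88 = 3658 - 88 = 3570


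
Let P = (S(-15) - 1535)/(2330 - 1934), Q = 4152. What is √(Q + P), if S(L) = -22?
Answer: √2007665/22 ≈ 64.406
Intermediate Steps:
P = -173/44 (P = (-22 - 1535)/(2330 - 1934) = -1557/396 = -1557*1/396 = -173/44 ≈ -3.9318)
√(Q + P) = √(4152 - 173/44) = √(182515/44) = √2007665/22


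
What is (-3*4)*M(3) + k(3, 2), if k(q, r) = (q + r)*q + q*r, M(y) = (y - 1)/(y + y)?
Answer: 17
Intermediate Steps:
M(y) = (-1 + y)/(2*y) (M(y) = (-1 + y)/((2*y)) = (-1 + y)*(1/(2*y)) = (-1 + y)/(2*y))
k(q, r) = q*r + q*(q + r) (k(q, r) = q*(q + r) + q*r = q*r + q*(q + r))
(-3*4)*M(3) + k(3, 2) = (-3*4)*((1/2)*(-1 + 3)/3) + 3*(3 + 2*2) = -6*2/3 + 3*(3 + 4) = -12*1/3 + 3*7 = -4 + 21 = 17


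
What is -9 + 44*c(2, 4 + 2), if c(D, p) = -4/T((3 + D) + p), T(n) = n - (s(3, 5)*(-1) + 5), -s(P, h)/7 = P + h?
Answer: -137/25 ≈ -5.4800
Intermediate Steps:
s(P, h) = -7*P - 7*h (s(P, h) = -7*(P + h) = -7*P - 7*h)
T(n) = -61 + n (T(n) = n - ((-7*3 - 7*5)*(-1) + 5) = n - ((-21 - 35)*(-1) + 5) = n - (-56*(-1) + 5) = n - (56 + 5) = n - 1*61 = n - 61 = -61 + n)
c(D, p) = -4/(-58 + D + p) (c(D, p) = -4/(-61 + ((3 + D) + p)) = -4/(-61 + (3 + D + p)) = -4/(-58 + D + p))
-9 + 44*c(2, 4 + 2) = -9 + 44*(-4/(-58 + 2 + (4 + 2))) = -9 + 44*(-4/(-58 + 2 + 6)) = -9 + 44*(-4/(-50)) = -9 + 44*(-4*(-1/50)) = -9 + 44*(2/25) = -9 + 88/25 = -137/25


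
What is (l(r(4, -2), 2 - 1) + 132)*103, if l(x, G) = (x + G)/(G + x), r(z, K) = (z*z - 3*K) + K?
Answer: 13699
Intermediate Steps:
r(z, K) = z² - 2*K (r(z, K) = (z² - 3*K) + K = z² - 2*K)
l(x, G) = 1 (l(x, G) = (G + x)/(G + x) = 1)
(l(r(4, -2), 2 - 1) + 132)*103 = (1 + 132)*103 = 133*103 = 13699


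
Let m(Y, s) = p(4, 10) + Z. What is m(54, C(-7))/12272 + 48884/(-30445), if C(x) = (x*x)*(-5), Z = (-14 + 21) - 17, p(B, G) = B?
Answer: -300043559/186810520 ≈ -1.6061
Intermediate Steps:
Z = -10 (Z = 7 - 17 = -10)
C(x) = -5*x**2 (C(x) = x**2*(-5) = -5*x**2)
m(Y, s) = -6 (m(Y, s) = 4 - 10 = -6)
m(54, C(-7))/12272 + 48884/(-30445) = -6/12272 + 48884/(-30445) = -6*1/12272 + 48884*(-1/30445) = -3/6136 - 48884/30445 = -300043559/186810520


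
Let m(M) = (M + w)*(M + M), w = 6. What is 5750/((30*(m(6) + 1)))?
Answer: 115/87 ≈ 1.3218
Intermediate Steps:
m(M) = 2*M*(6 + M) (m(M) = (M + 6)*(M + M) = (6 + M)*(2*M) = 2*M*(6 + M))
5750/((30*(m(6) + 1))) = 5750/((30*(2*6*(6 + 6) + 1))) = 5750/((30*(2*6*12 + 1))) = 5750/((30*(144 + 1))) = 5750/((30*145)) = 5750/4350 = 5750*(1/4350) = 115/87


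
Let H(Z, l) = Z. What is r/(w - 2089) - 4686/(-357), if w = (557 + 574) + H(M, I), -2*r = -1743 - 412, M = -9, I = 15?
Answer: 2764463/230146 ≈ 12.012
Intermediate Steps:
r = 2155/2 (r = -(-1743 - 412)/2 = -½*(-2155) = 2155/2 ≈ 1077.5)
w = 1122 (w = (557 + 574) - 9 = 1131 - 9 = 1122)
r/(w - 2089) - 4686/(-357) = 2155/(2*(1122 - 2089)) - 4686/(-357) = (2155/2)/(-967) - 4686*(-1/357) = (2155/2)*(-1/967) + 1562/119 = -2155/1934 + 1562/119 = 2764463/230146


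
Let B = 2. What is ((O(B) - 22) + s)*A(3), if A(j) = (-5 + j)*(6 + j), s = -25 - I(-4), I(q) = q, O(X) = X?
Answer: 738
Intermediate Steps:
s = -21 (s = -25 - 1*(-4) = -25 + 4 = -21)
((O(B) - 22) + s)*A(3) = ((2 - 22) - 21)*(-30 + 3 + 3**2) = (-20 - 21)*(-30 + 3 + 9) = -41*(-18) = 738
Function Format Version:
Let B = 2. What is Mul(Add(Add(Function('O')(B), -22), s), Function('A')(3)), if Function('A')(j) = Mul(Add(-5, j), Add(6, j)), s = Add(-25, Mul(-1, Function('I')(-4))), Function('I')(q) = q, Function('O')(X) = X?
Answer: 738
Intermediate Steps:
s = -21 (s = Add(-25, Mul(-1, -4)) = Add(-25, 4) = -21)
Mul(Add(Add(Function('O')(B), -22), s), Function('A')(3)) = Mul(Add(Add(2, -22), -21), Add(-30, 3, Pow(3, 2))) = Mul(Add(-20, -21), Add(-30, 3, 9)) = Mul(-41, -18) = 738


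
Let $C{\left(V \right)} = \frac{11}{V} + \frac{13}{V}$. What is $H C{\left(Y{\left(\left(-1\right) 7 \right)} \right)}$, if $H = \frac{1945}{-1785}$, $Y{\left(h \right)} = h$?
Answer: $\frac{3112}{833} \approx 3.7359$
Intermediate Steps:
$C{\left(V \right)} = \frac{24}{V}$
$H = - \frac{389}{357}$ ($H = 1945 \left(- \frac{1}{1785}\right) = - \frac{389}{357} \approx -1.0896$)
$H C{\left(Y{\left(\left(-1\right) 7 \right)} \right)} = - \frac{389 \frac{24}{\left(-1\right) 7}}{357} = - \frac{389 \frac{24}{-7}}{357} = - \frac{389 \cdot 24 \left(- \frac{1}{7}\right)}{357} = \left(- \frac{389}{357}\right) \left(- \frac{24}{7}\right) = \frac{3112}{833}$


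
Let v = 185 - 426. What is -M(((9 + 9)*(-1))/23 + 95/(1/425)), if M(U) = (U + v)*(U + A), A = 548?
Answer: -868797990504/529 ≈ -1.6423e+9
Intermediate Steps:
v = -241
M(U) = (-241 + U)*(548 + U) (M(U) = (U - 241)*(U + 548) = (-241 + U)*(548 + U))
-M(((9 + 9)*(-1))/23 + 95/(1/425)) = -(-132068 + (((9 + 9)*(-1))/23 + 95/(1/425))**2 + 307*(((9 + 9)*(-1))/23 + 95/(1/425))) = -(-132068 + ((18*(-1))*(1/23) + 95/(1/425))**2 + 307*((18*(-1))*(1/23) + 95/(1/425))) = -(-132068 + (-18*1/23 + 95*425)**2 + 307*(-18*1/23 + 95*425)) = -(-132068 + (-18/23 + 40375)**2 + 307*(-18/23 + 40375)) = -(-132068 + (928607/23)**2 + 307*(928607/23)) = -(-132068 + 862310960449/529 + 285082349/23) = -1*868797990504/529 = -868797990504/529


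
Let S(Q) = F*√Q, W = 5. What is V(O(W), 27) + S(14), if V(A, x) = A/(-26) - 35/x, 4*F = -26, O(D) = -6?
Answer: -374/351 - 13*√14/2 ≈ -25.386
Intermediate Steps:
F = -13/2 (F = (¼)*(-26) = -13/2 ≈ -6.5000)
V(A, x) = -35/x - A/26 (V(A, x) = A*(-1/26) - 35/x = -A/26 - 35/x = -35/x - A/26)
S(Q) = -13*√Q/2
V(O(W), 27) + S(14) = (-35/27 - 1/26*(-6)) - 13*√14/2 = (-35*1/27 + 3/13) - 13*√14/2 = (-35/27 + 3/13) - 13*√14/2 = -374/351 - 13*√14/2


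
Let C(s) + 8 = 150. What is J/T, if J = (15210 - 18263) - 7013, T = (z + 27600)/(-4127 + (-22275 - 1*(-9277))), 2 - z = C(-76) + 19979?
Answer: 172380250/7481 ≈ 23042.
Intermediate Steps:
C(s) = 142 (C(s) = -8 + 150 = 142)
z = -20119 (z = 2 - (142 + 19979) = 2 - 1*20121 = 2 - 20121 = -20119)
T = -7481/17125 (T = (-20119 + 27600)/(-4127 + (-22275 - 1*(-9277))) = 7481/(-4127 + (-22275 + 9277)) = 7481/(-4127 - 12998) = 7481/(-17125) = 7481*(-1/17125) = -7481/17125 ≈ -0.43685)
J = -10066 (J = -3053 - 7013 = -10066)
J/T = -10066/(-7481/17125) = -10066*(-17125/7481) = 172380250/7481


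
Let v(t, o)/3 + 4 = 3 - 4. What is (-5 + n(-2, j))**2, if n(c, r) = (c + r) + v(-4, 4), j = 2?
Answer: 400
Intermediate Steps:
v(t, o) = -15 (v(t, o) = -12 + 3*(3 - 4) = -12 + 3*(-1) = -12 - 3 = -15)
n(c, r) = -15 + c + r (n(c, r) = (c + r) - 15 = -15 + c + r)
(-5 + n(-2, j))**2 = (-5 + (-15 - 2 + 2))**2 = (-5 - 15)**2 = (-20)**2 = 400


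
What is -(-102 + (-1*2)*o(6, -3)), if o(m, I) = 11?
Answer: 124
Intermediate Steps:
-(-102 + (-1*2)*o(6, -3)) = -(-102 - 1*2*11) = -(-102 - 2*11) = -(-102 - 22) = -1*(-124) = 124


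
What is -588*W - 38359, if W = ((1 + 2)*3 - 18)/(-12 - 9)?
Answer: -38611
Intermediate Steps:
W = 3/7 (W = (3*3 - 18)/(-21) = (9 - 18)*(-1/21) = -9*(-1/21) = 3/7 ≈ 0.42857)
-588*W - 38359 = -588*3/7 - 38359 = -252 - 38359 = -38611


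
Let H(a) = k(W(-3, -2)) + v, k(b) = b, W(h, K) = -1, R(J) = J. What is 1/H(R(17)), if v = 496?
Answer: 1/495 ≈ 0.0020202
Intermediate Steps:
H(a) = 495 (H(a) = -1 + 496 = 495)
1/H(R(17)) = 1/495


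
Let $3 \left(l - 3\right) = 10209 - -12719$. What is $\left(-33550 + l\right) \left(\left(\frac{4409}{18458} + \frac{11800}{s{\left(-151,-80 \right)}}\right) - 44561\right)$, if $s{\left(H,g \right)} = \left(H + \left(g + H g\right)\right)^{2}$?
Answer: $\frac{2991390154901771028859}{2591481068858} \approx 1.1543 \cdot 10^{9}$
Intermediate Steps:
$s{\left(H,g \right)} = \left(H + g + H g\right)^{2}$
$l = \frac{22937}{3}$ ($l = 3 + \frac{10209 - -12719}{3} = 3 + \frac{10209 + 12719}{3} = 3 + \frac{1}{3} \cdot 22928 = 3 + \frac{22928}{3} = \frac{22937}{3} \approx 7645.7$)
$\left(-33550 + l\right) \left(\left(\frac{4409}{18458} + \frac{11800}{s{\left(-151,-80 \right)}}\right) - 44561\right) = \left(-33550 + \frac{22937}{3}\right) \left(\left(\frac{4409}{18458} + \frac{11800}{\left(-151 - 80 - -12080\right)^{2}}\right) - 44561\right) = - \frac{77713 \left(\left(4409 \cdot \frac{1}{18458} + \frac{11800}{\left(-151 - 80 + 12080\right)^{2}}\right) - 44561\right)}{3} = - \frac{77713 \left(\left(\frac{4409}{18458} + \frac{11800}{11849^{2}}\right) - 44561\right)}{3} = - \frac{77713 \left(\left(\frac{4409}{18458} + \frac{11800}{140398801}\right) - 44561\right)}{3} = - \frac{77713 \left(\frac{619236118009}{2591481068858} - 44561\right)}{3} = \left(- \frac{77713}{3}\right) \left(- \frac{115478368673263329}{2591481068858}\right) = \frac{2991390154901771028859}{2591481068858}$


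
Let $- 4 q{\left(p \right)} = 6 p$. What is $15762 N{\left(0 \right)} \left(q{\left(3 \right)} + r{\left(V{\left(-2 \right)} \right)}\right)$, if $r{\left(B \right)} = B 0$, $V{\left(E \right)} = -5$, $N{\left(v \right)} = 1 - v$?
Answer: $-70929$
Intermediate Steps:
$q{\left(p \right)} = - \frac{3 p}{2}$ ($q{\left(p \right)} = - \frac{6 p}{4} = - \frac{3 p}{2}$)
$r{\left(B \right)} = 0$
$15762 N{\left(0 \right)} \left(q{\left(3 \right)} + r{\left(V{\left(-2 \right)} \right)}\right) = 15762 \left(1 - 0\right) \left(\left(- \frac{3}{2}\right) 3 + 0\right) = 15762 \left(1 + 0\right) \left(- \frac{9}{2} + 0\right) = 15762 \cdot 1 \left(- \frac{9}{2}\right) = 15762 \left(- \frac{9}{2}\right) = -70929$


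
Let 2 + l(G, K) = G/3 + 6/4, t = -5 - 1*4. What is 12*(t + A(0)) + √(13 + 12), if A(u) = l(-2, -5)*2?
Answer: -131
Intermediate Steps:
t = -9 (t = -5 - 4 = -9)
l(G, K) = -½ + G/3 (l(G, K) = -2 + (G/3 + 6/4) = -2 + (G*(⅓) + 6*(¼)) = -2 + (G/3 + 3/2) = -2 + (3/2 + G/3) = -½ + G/3)
A(u) = -7/3 (A(u) = (-½ + (⅓)*(-2))*2 = (-½ - ⅔)*2 = -7/6*2 = -7/3)
12*(t + A(0)) + √(13 + 12) = 12*(-9 - 7/3) + √(13 + 12) = 12*(-34/3) + √25 = -136 + 5 = -131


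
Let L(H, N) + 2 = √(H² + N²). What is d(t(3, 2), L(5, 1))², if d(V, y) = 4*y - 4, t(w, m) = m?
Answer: 560 - 96*√26 ≈ 70.494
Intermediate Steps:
L(H, N) = -2 + √(H² + N²)
d(V, y) = -4 + 4*y
d(t(3, 2), L(5, 1))² = (-4 + 4*(-2 + √(5² + 1²)))² = (-4 + 4*(-2 + √(25 + 1)))² = (-4 + 4*(-2 + √26))² = (-4 + (-8 + 4*√26))² = (-12 + 4*√26)²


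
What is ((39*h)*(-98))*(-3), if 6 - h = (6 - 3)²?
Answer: -34398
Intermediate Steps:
h = -3 (h = 6 - (6 - 3)² = 6 - 1*3² = 6 - 1*9 = 6 - 9 = -3)
((39*h)*(-98))*(-3) = ((39*(-3))*(-98))*(-3) = -117*(-98)*(-3) = 11466*(-3) = -34398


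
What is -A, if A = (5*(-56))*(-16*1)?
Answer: -4480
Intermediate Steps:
A = 4480 (A = -280*(-16) = 4480)
-A = -1*4480 = -4480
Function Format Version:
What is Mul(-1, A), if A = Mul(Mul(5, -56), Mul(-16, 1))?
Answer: -4480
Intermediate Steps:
A = 4480 (A = Mul(-280, -16) = 4480)
Mul(-1, A) = Mul(-1, 4480) = -4480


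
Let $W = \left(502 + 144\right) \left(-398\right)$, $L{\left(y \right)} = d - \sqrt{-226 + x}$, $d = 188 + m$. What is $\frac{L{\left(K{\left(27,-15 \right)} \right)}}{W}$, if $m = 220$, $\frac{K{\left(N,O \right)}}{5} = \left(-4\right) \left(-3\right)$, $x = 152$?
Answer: $- \frac{6}{3781} + \frac{i \sqrt{74}}{257108} \approx -0.0015869 + 3.3458 \cdot 10^{-5} i$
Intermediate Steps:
$K{\left(N,O \right)} = 60$ ($K{\left(N,O \right)} = 5 \left(\left(-4\right) \left(-3\right)\right) = 5 \cdot 12 = 60$)
$d = 408$ ($d = 188 + 220 = 408$)
$L{\left(y \right)} = 408 - i \sqrt{74}$ ($L{\left(y \right)} = 408 - \sqrt{-226 + 152} = 408 - \sqrt{-74} = 408 - i \sqrt{74}$)
$W = -257108$ ($W = 646 \left(-398\right) = -257108$)
$\frac{L{\left(K{\left(27,-15 \right)} \right)}}{W} = \frac{408 - i \sqrt{74}}{-257108} = \left(408 - i \sqrt{74}\right) \left(- \frac{1}{257108}\right) = - \frac{6}{3781} + \frac{i \sqrt{74}}{257108}$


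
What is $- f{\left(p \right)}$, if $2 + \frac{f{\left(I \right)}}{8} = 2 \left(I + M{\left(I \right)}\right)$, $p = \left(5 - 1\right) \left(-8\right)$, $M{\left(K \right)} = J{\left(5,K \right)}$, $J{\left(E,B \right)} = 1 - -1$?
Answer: $496$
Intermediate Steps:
$J{\left(E,B \right)} = 2$ ($J{\left(E,B \right)} = 1 + 1 = 2$)
$M{\left(K \right)} = 2$
$p = -32$ ($p = 4 \left(-8\right) = -32$)
$f{\left(I \right)} = 16 + 16 I$ ($f{\left(I \right)} = -16 + 8 \cdot 2 \left(I + 2\right) = -16 + 8 \cdot 2 \left(2 + I\right) = -16 + 8 \left(4 + 2 I\right) = -16 + \left(32 + 16 I\right) = 16 + 16 I$)
$- f{\left(p \right)} = - (16 + 16 \left(-32\right)) = - (16 - 512) = \left(-1\right) \left(-496\right) = 496$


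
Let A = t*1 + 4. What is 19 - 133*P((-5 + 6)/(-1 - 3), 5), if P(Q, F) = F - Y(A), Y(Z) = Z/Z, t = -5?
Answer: -513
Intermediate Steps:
A = -1 (A = -5*1 + 4 = -5 + 4 = -1)
Y(Z) = 1
P(Q, F) = -1 + F (P(Q, F) = F - 1*1 = F - 1 = -1 + F)
19 - 133*P((-5 + 6)/(-1 - 3), 5) = 19 - 133*(-1 + 5) = 19 - 133*4 = 19 - 532 = -513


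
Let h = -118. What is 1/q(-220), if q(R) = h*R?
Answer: 1/25960 ≈ 3.8521e-5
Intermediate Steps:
q(R) = -118*R
1/q(-220) = 1/(-118*(-220)) = 1/25960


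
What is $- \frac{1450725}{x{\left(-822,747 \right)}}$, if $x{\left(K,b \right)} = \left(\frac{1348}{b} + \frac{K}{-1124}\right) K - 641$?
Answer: $\frac{20301155505}{38139874} \approx 532.28$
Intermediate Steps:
$x{\left(K,b \right)} = -641 + K \left(\frac{1348}{b} - \frac{K}{1124}\right)$ ($x{\left(K,b \right)} = \left(\frac{1348}{b} + K \left(- \frac{1}{1124}\right)\right) K - 641 = \left(\frac{1348}{b} - \frac{K}{1124}\right) K - 641 = K \left(\frac{1348}{b} - \frac{K}{1124}\right) - 641 = -641 + K \left(\frac{1348}{b} - \frac{K}{1124}\right)$)
$- \frac{1450725}{x{\left(-822,747 \right)}} = - \frac{1450725}{-641 - \frac{\left(-822\right)^{2}}{1124} + 1348 \left(-822\right) \frac{1}{747}} = - \frac{1450725}{-641 - \frac{168921}{281} + 1348 \left(-822\right) \frac{1}{747}} = - \frac{1450725}{-641 - \frac{168921}{281} - \frac{369352}{249}} = - \frac{1450725}{- \frac{190699370}{69969}} = \left(-1450725\right) \left(- \frac{69969}{190699370}\right) = \frac{20301155505}{38139874}$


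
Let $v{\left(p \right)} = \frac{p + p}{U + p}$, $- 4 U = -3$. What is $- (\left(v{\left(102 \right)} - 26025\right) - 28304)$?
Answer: $\frac{7442801}{137} \approx 54327.0$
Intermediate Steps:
$U = \frac{3}{4}$ ($U = \left(- \frac{1}{4}\right) \left(-3\right) = \frac{3}{4} \approx 0.75$)
$v{\left(p \right)} = \frac{2 p}{\frac{3}{4} + p}$ ($v{\left(p \right)} = \frac{p + p}{\frac{3}{4} + p} = \frac{2 p}{\frac{3}{4} + p}$)
$- (\left(v{\left(102 \right)} - 26025\right) - 28304) = - (\left(8 \cdot 102 \frac{1}{3 + 4 \cdot 102} - 26025\right) - 28304) = - (\left(8 \cdot 102 \frac{1}{3 + 408} - 26025\right) - 28304) = - (\left(8 \cdot 102 \cdot \frac{1}{411} - 26025\right) - 28304) = - (\left(\frac{272}{137} - 26025\right) - 28304) = - (- \frac{3565153}{137} - 28304) = \left(-1\right) \left(- \frac{7442801}{137}\right) = \frac{7442801}{137}$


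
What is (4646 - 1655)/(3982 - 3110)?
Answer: 2991/872 ≈ 3.4300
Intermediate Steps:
(4646 - 1655)/(3982 - 3110) = 2991/872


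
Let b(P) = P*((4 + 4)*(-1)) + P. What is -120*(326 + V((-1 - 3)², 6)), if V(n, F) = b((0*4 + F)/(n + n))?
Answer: -77925/2 ≈ -38963.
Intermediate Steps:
b(P) = -7*P (b(P) = P*(8*(-1)) + P = P*(-8) + P = -8*P + P = -7*P)
V(n, F) = -7*F/(2*n) (V(n, F) = -7*(0*4 + F)/(n + n) = -7*(0 + F)/(2*n) = -7*F*1/(2*n) = -7*F/(2*n))
-120*(326 + V((-1 - 3)², 6)) = -120*(326 - 7/2*6/(-1 - 3)²) = -120*(326 - 7/2*6/(-4)²) = -120*(326 - 7/2*6/16) = -120*(326 - 7/2*6*1/16) = -120*(326 - 21/16) = -120*5195/16 = -77925/2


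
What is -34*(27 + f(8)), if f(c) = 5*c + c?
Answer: -2550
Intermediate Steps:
f(c) = 6*c
-34*(27 + f(8)) = -34*(27 + 6*8) = -34*(27 + 48) = -34*75 = -2550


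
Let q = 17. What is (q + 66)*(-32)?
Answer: -2656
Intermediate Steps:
(q + 66)*(-32) = (17 + 66)*(-32) = 83*(-32) = -2656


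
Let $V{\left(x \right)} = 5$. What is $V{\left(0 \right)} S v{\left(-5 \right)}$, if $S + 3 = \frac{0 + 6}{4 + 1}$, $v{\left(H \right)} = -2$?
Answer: $18$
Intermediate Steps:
$S = - \frac{9}{5}$ ($S = -3 + \frac{0 + 6}{4 + 1} = -3 + \frac{6}{5} = - \frac{9}{5} \approx -1.8$)
$V{\left(0 \right)} S v{\left(-5 \right)} = 5 \left(- \frac{9}{5}\right) \left(-2\right) = \left(-9\right) \left(-2\right) = 18$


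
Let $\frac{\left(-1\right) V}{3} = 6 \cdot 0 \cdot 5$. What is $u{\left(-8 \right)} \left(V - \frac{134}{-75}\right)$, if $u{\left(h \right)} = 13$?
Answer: $\frac{1742}{75} \approx 23.227$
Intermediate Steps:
$V = 0$ ($V = - 3 \cdot 6 \cdot 0 \cdot 5 = - 3 \cdot 0 \cdot 5 = \left(-3\right) 0 = 0$)
$u{\left(-8 \right)} \left(V - \frac{134}{-75}\right) = 13 \left(0 - \frac{134}{-75}\right) = 13 \left(0 - - \frac{134}{75}\right) = 13 \left(0 + \frac{134}{75}\right) = 13 \cdot \frac{134}{75} = \frac{1742}{75}$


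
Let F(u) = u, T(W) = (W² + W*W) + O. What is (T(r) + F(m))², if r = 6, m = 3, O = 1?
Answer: 5776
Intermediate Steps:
T(W) = 1 + 2*W² (T(W) = (W² + W*W) + 1 = (W² + W²) + 1 = 2*W² + 1 = 1 + 2*W²)
(T(r) + F(m))² = ((1 + 2*6²) + 3)² = ((1 + 2*36) + 3)² = ((1 + 72) + 3)² = (73 + 3)² = 76² = 5776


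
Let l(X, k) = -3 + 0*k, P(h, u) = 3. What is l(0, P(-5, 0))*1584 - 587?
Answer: -5339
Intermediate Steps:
l(X, k) = -3 (l(X, k) = -3 + 0 = -3)
l(0, P(-5, 0))*1584 - 587 = -3*1584 - 587 = -4752 - 587 = -5339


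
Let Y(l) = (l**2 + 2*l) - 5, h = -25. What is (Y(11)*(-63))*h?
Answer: 217350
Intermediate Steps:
Y(l) = -5 + l**2 + 2*l
(Y(11)*(-63))*h = ((-5 + 11**2 + 2*11)*(-63))*(-25) = ((-5 + 121 + 22)*(-63))*(-25) = (138*(-63))*(-25) = -8694*(-25) = 217350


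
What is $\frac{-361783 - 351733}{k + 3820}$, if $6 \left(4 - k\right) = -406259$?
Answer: $- \frac{4281096}{429203} \approx -9.9745$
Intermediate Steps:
$k = \frac{406283}{6}$ ($k = 4 - - \frac{406259}{6} = 4 + \frac{406259}{6} = \frac{406283}{6} \approx 67714.0$)
$\frac{-361783 - 351733}{k + 3820} = \frac{-361783 - 351733}{\frac{406283}{6} + 3820} = - \frac{713516}{\frac{429203}{6}} = \left(-713516\right) \frac{6}{429203} = - \frac{4281096}{429203}$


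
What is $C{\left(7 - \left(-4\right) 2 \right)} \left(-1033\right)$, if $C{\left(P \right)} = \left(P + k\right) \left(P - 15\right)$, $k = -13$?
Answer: $0$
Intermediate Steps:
$C{\left(P \right)} = \left(-15 + P\right) \left(-13 + P\right)$ ($C{\left(P \right)} = \left(P - 13\right) \left(P - 15\right) = \left(-13 + P\right) \left(-15 + P\right) = \left(-15 + P\right) \left(-13 + P\right)$)
$C{\left(7 - \left(-4\right) 2 \right)} \left(-1033\right) = \left(195 + \left(7 - \left(-4\right) 2\right)^{2} - 28 \left(7 - \left(-4\right) 2\right)\right) \left(-1033\right) = \left(195 + \left(7 - -8\right)^{2} - 28 \left(7 - -8\right)\right) \left(-1033\right) = \left(195 + \left(7 + 8\right)^{2} - 28 \left(7 + 8\right)\right) \left(-1033\right) = \left(195 + 15^{2} - 420\right) \left(-1033\right) = \left(195 + 225 - 420\right) \left(-1033\right) = 0 \left(-1033\right) = 0$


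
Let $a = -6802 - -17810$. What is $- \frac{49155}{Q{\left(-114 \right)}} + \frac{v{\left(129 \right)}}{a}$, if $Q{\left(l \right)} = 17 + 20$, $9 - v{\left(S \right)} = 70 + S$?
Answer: $- \frac{270552635}{203648} \approx -1328.5$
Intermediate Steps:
$v{\left(S \right)} = -61 - S$ ($v{\left(S \right)} = 9 - \left(70 + S\right) = -61 - S$)
$Q{\left(l \right)} = 37$
$a = 11008$ ($a = -6802 + 17810 = 11008$)
$- \frac{49155}{Q{\left(-114 \right)}} + \frac{v{\left(129 \right)}}{a} = - \frac{49155}{37} + \frac{-61 - 129}{11008} = \left(-49155\right) \frac{1}{37} + \left(-61 - 129\right) \frac{1}{11008} = - \frac{49155}{37} - \frac{95}{5504} = - \frac{270552635}{203648}$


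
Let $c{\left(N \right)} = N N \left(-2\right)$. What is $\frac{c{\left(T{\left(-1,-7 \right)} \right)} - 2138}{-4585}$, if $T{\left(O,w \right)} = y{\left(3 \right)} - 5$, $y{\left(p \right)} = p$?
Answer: $\frac{2146}{4585} \approx 0.46805$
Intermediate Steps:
$T{\left(O,w \right)} = -2$ ($T{\left(O,w \right)} = 3 - 5 = -2$)
$c{\left(N \right)} = - 2 N^{2}$ ($c{\left(N \right)} = N^{2} \left(-2\right) = - 2 N^{2}$)
$\frac{c{\left(T{\left(-1,-7 \right)} \right)} - 2138}{-4585} = \frac{- 2 \left(-2\right)^{2} - 2138}{-4585} = \left(\left(-2\right) 4 - 2138\right) \left(- \frac{1}{4585}\right) = \left(-8 - 2138\right) \left(- \frac{1}{4585}\right) = \left(-2146\right) \left(- \frac{1}{4585}\right) = \frac{2146}{4585}$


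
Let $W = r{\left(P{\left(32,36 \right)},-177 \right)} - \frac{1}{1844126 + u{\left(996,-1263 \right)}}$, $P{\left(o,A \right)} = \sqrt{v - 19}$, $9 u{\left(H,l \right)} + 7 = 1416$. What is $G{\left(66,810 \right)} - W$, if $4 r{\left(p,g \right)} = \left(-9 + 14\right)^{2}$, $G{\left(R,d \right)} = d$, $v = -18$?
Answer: $\frac{53364315781}{66394172} \approx 803.75$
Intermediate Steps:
$u{\left(H,l \right)} = \frac{1409}{9}$ ($u{\left(H,l \right)} = - \frac{7}{9} + \frac{1}{9} \cdot 1416 = - \frac{7}{9} + \frac{472}{3} = \frac{1409}{9}$)
$P{\left(o,A \right)} = i \sqrt{37}$ ($P{\left(o,A \right)} = \sqrt{-18 - 19} = \sqrt{-37} = i \sqrt{37}$)
$r{\left(p,g \right)} = \frac{25}{4}$ ($r{\left(p,g \right)} = \frac{\left(-9 + 14\right)^{2}}{4} = \frac{5^{2}}{4} = \frac{1}{4} \cdot 25 = \frac{25}{4}$)
$W = \frac{414963539}{66394172}$ ($W = \frac{25}{4} - \frac{1}{1844126 + \frac{1409}{9}} = \frac{25}{4} - \frac{1}{\frac{16598543}{9}} = \frac{25}{4} - \frac{9}{16598543} = \frac{414963539}{66394172} \approx 6.25$)
$G{\left(66,810 \right)} - W = 810 - \frac{414963539}{66394172} = \frac{53364315781}{66394172}$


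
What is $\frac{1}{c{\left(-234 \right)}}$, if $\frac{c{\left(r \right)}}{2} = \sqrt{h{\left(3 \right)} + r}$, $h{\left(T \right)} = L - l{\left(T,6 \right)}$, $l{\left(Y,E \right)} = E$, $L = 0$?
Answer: $- \frac{i \sqrt{15}}{120} \approx - 0.032275 i$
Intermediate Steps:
$h{\left(T \right)} = -6$ ($h{\left(T \right)} = 0 - 6 = -6$)
$c{\left(r \right)} = 2 \sqrt{-6 + r}$
$\frac{1}{c{\left(-234 \right)}} = \frac{1}{2 \sqrt{-6 - 234}} = \frac{1}{2 \sqrt{-240}} = \frac{1}{2 \cdot 4 i \sqrt{15}} = \frac{1}{8 i \sqrt{15}} = - \frac{i \sqrt{15}}{120}$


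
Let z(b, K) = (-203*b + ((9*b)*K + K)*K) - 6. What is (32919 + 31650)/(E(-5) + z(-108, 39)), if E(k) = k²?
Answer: -64569/1454948 ≈ -0.044379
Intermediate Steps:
z(b, K) = -6 - 203*b + K*(K + 9*K*b) (z(b, K) = (-203*b + (9*K*b + K)*K) - 6 = (-203*b + (K + 9*K*b)*K) - 6 = (-203*b + K*(K + 9*K*b)) - 6 = -6 - 203*b + K*(K + 9*K*b))
(32919 + 31650)/(E(-5) + z(-108, 39)) = (32919 + 31650)/((-5)² + (-6 + 39² - 203*(-108) + 9*(-108)*39²)) = 64569/(25 + (-6 + 1521 + 21924 + 9*(-108)*1521)) = 64569/(25 + (-6 + 1521 + 21924 - 1478412)) = 64569/(25 - 1454973) = 64569/(-1454948) = 64569*(-1/1454948) = -64569/1454948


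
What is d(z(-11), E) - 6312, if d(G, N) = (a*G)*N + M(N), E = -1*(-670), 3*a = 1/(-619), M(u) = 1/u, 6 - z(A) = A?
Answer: -7860956723/1244190 ≈ -6318.1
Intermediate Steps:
z(A) = 6 - A
a = -1/1857 (a = (⅓)/(-619) = (⅓)*(-1/619) = -1/1857 ≈ -0.00053850)
E = 670
d(G, N) = 1/N - G*N/1857 (d(G, N) = (-G/1857)*N + 1/N = -G*N/1857 + 1/N = 1/N - G*N/1857)
d(z(-11), E) - 6312 = (1/670 - 1/1857*(6 - 1*(-11))*670) - 6312 = (1/670 - 1/1857*(6 + 11)*670) - 6312 = (1/670 - 1/1857*17*670) - 6312 = (1/670 - 11390/1857) - 6312 = -7629443/1244190 - 6312 = -7860956723/1244190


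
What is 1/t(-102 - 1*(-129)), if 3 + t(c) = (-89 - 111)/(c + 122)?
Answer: -149/647 ≈ -0.23029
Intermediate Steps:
t(c) = -3 - 200/(122 + c) (t(c) = -3 + (-89 - 111)/(c + 122) = -3 - 200/(122 + c))
1/t(-102 - 1*(-129)) = 1/((-566 - 3*(-102 - 1*(-129)))/(122 + (-102 - 1*(-129)))) = 1/((-566 - 3*(-102 + 129))/(122 + (-102 + 129))) = 1/((-566 - 3*27)/(122 + 27)) = 1/((-566 - 81)/149) = 1/((1/149)*(-647)) = 1/(-647/149) = -149/647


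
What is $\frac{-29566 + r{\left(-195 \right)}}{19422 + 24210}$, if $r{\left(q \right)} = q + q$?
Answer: $- \frac{7489}{10908} \approx -0.68656$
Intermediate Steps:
$r{\left(q \right)} = 2 q$
$\frac{-29566 + r{\left(-195 \right)}}{19422 + 24210} = \frac{-29566 + 2 \left(-195\right)}{19422 + 24210} = \frac{-29566 - 390}{43632} = \left(-29956\right) \frac{1}{43632} = - \frac{7489}{10908}$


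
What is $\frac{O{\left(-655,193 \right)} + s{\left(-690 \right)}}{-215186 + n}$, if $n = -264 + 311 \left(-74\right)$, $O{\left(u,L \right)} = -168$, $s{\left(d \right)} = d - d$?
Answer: $\frac{7}{9936} \approx 0.00070451$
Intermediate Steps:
$s{\left(d \right)} = 0$
$n = -23278$ ($n = -264 - 23014 = -23278$)
$\frac{O{\left(-655,193 \right)} + s{\left(-690 \right)}}{-215186 + n} = \frac{-168 + 0}{-215186 - 23278} = - \frac{168}{-238464} = \left(-168\right) \left(- \frac{1}{238464}\right) = \frac{7}{9936}$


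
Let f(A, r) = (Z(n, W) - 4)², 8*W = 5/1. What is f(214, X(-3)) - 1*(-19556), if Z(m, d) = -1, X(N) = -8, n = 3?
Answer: 19581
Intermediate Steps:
W = 5/8 (W = (5/1)/8 = (5*1)/8 = (⅛)*5 = 5/8 ≈ 0.62500)
f(A, r) = 25 (f(A, r) = (-1 - 4)² = (-5)² = 25)
f(214, X(-3)) - 1*(-19556) = 25 - 1*(-19556) = 25 + 19556 = 19581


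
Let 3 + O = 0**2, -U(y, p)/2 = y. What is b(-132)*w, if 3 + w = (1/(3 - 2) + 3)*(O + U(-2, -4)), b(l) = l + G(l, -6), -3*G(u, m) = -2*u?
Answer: -220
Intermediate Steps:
G(u, m) = 2*u/3 (G(u, m) = -(-2)*u/3 = 2*u/3)
U(y, p) = -2*y
b(l) = 5*l/3 (b(l) = l + 2*l/3 = 5*l/3)
O = -3 (O = -3 + 0**2 = -3 + 0 = -3)
w = 1 (w = -3 + (1/(3 - 2) + 3)*(-3 - 2*(-2)) = -3 + (1/1 + 3)*(-3 + 4) = -3 + (1 + 3)*1 = -3 + 4*1 = -3 + 4 = 1)
b(-132)*w = ((5/3)*(-132))*1 = -220*1 = -220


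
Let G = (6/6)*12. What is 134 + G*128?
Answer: 1670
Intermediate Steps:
G = 12 (G = (6*(1/6))*12 = 1*12 = 12)
134 + G*128 = 134 + 12*128 = 134 + 1536 = 1670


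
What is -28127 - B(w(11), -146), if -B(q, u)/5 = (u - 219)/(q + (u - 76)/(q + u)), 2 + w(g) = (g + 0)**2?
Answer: -6444368/229 ≈ -28141.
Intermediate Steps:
w(g) = -2 + g**2 (w(g) = -2 + (g + 0)**2 = -2 + g**2)
B(q, u) = -5*(-219 + u)/(q + (-76 + u)/(q + u)) (B(q, u) = -5*(u - 219)/(q + (u - 76)/(q + u)) = -5*(-219 + u)/(q + (-76 + u)/(q + u)))
-28127 - B(w(11), -146) = -28127 - 5*(-1*(-146)**2 + 219*(-2 + 11**2) + 219*(-146) - 1*(-2 + 11**2)*(-146))/(-76 - 146 + (-2 + 11**2)**2 + (-2 + 11**2)*(-146)) = -28127 - 5*(-1*21316 + 219*(-2 + 121) - 31974 - 1*(-2 + 121)*(-146))/(-76 - 146 + (-2 + 121)**2 + (-2 + 121)*(-146)) = -28127 - 5*(-21316 + 219*119 - 31974 - 1*119*(-146))/(-76 - 146 + 119**2 + 119*(-146)) = -28127 - 5*(-21316 + 26061 - 31974 + 17374)/(-76 - 146 + 14161 - 17374) = -28127 - 5*(-9855)/(-3435) = -28127 - 5*(-1)*(-9855)/3435 = -28127 - 1*3285/229 = -28127 - 3285/229 = -6444368/229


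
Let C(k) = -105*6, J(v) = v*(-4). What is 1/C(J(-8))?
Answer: -1/630 ≈ -0.0015873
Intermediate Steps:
J(v) = -4*v
C(k) = -630
1/C(J(-8)) = 1/(-630) = -1/630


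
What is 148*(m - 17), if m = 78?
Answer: 9028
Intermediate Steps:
148*(m - 17) = 148*(78 - 17) = 148*61 = 9028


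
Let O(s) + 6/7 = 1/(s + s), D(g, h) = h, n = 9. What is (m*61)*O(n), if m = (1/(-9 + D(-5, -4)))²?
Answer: -6161/21294 ≈ -0.28933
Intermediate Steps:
O(s) = -6/7 + 1/(2*s) (O(s) = -6/7 + 1/(s + s) = -6/7 + 1/(2*s))
m = 1/169 (m = (1/(-9 - 4))² = (1/(-13))² = (-1/13)² = 1/169 ≈ 0.0059172)
(m*61)*O(n) = ((1/169)*61)*((1/14)*(7 - 12*9)/9) = 61*((1/14)*(⅑)*(7 - 108))/169 = 61*((1/14)*(⅑)*(-101))/169 = (61/169)*(-101/126) = -6161/21294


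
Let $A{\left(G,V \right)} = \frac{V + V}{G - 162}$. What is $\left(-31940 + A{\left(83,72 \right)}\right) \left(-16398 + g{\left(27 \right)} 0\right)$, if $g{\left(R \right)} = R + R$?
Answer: $\frac{41378778792}{79} \approx 5.2378 \cdot 10^{8}$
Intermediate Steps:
$g{\left(R \right)} = 2 R$
$A{\left(G,V \right)} = \frac{2 V}{-162 + G}$
$\left(-31940 + A{\left(83,72 \right)}\right) \left(-16398 + g{\left(27 \right)} 0\right) = \left(-31940 + 2 \cdot 72 \frac{1}{-162 + 83}\right) \left(-16398 + 2 \cdot 27 \cdot 0\right) = \left(-31940 + 2 \cdot 72 \frac{1}{-79}\right) \left(-16398 + 54 \cdot 0\right) = \left(-31940 + 2 \cdot 72 \left(- \frac{1}{79}\right)\right) \left(-16398 + 0\right) = \left(-31940 - \frac{144}{79}\right) \left(-16398\right) = \left(- \frac{2523404}{79}\right) \left(-16398\right) = \frac{41378778792}{79}$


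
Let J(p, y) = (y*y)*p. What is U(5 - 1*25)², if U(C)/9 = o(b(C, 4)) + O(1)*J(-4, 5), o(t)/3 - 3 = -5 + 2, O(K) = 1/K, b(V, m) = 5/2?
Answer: 810000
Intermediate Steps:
b(V, m) = 5/2 (b(V, m) = 5*(½) = 5/2)
J(p, y) = p*y² (J(p, y) = y²*p = p*y²)
o(t) = 0 (o(t) = 9 + 3*(-5 + 2) = 9 + 3*(-3) = 9 - 9 = 0)
U(C) = -900 (U(C) = 9*(0 + (-4*5²)/1) = 9*(0 + 1*(-4*25)) = 9*(0 + 1*(-100)) = 9*(0 - 100) = 9*(-100) = -900)
U(5 - 1*25)² = (-900)² = 810000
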